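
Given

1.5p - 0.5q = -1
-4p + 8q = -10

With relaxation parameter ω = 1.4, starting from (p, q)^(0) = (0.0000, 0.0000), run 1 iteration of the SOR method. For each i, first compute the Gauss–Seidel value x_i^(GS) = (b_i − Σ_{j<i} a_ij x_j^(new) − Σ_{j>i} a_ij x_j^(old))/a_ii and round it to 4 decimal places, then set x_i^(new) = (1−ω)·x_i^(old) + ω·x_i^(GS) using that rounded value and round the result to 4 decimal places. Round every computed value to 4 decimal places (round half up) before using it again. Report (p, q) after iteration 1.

(-0.9334, -2.4034)

Iteration 1:
  p: GS value = (-1 - (-0.5)·0.0000) / (1.5) = -0.6667;  p ← (1−ω)·0.0000 + ω·-0.6667 = -0.9334
  q: GS value = (-10 - (-4)·-0.9334) / (8) = -1.7167;  q ← (1−ω)·0.0000 + ω·-1.7167 = -2.4034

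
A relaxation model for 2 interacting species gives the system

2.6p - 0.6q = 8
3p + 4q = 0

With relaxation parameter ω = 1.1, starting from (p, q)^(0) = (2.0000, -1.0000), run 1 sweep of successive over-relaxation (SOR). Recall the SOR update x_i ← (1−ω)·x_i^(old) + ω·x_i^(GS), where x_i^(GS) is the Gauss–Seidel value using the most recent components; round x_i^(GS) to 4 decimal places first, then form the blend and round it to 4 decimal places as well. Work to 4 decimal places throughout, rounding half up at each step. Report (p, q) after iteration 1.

(2.9308, -2.3179)

Iteration 1:
  p: GS value = (8 - (-0.6)·-1.0000) / (2.6) = 2.8462;  p ← (1−ω)·2.0000 + ω·2.8462 = 2.9308
  q: GS value = (0 - (3)·2.9308) / (4) = -2.1981;  q ← (1−ω)·-1.0000 + ω·-2.1981 = -2.3179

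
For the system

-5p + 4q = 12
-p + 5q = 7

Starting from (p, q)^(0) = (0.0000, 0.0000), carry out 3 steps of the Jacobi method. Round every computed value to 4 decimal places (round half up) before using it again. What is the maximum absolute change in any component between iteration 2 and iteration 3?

Iteration 1:
  p = (12 - (4)·0.0000) / (-5) = -2.4000
  q = (7 - (-1)·0.0000) / (5) = 1.4000
Iteration 2:
  p = (12 - (4)·1.4000) / (-5) = -1.2800
  q = (7 - (-1)·-2.4000) / (5) = 0.9200
Iteration 3:
  p = (12 - (4)·0.9200) / (-5) = -1.6640
  q = (7 - (-1)·-1.2800) / (5) = 1.1440
Change: (-0.3840, 0.2240) → max |·| = 0.3840

0.3840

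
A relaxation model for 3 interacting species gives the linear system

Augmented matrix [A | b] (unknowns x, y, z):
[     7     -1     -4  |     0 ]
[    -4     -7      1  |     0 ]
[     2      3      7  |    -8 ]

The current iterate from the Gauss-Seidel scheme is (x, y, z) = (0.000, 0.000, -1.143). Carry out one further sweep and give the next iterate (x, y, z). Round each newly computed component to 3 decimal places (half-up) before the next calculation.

(-0.653, 0.210, -1.046)

One sweep:
  x = (0 - (-1)·0.000 - (-4)·-1.143) / (7) = -0.653
  y = (0 - (-4)·-0.653 - (1)·-1.143) / (-7) = 0.210
  z = (-8 - (2)·-0.653 - (3)·0.210) / (7) = -1.046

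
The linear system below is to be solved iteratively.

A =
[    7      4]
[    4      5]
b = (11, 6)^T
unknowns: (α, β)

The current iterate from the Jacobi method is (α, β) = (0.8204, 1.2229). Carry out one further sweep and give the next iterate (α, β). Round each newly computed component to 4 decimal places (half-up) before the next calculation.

(0.8726, 0.5437)

One sweep:
  α = (11 - (4)·1.2229) / (7) = 0.8726
  β = (6 - (4)·0.8204) / (5) = 0.5437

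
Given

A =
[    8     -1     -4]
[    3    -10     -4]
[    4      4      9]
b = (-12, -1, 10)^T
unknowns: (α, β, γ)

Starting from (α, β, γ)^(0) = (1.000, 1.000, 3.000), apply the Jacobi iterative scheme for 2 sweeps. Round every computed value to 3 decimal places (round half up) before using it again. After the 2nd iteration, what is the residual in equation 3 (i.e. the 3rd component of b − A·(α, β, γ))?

3.061

Iteration 1:
  α = (-12 - (-1)·1.000 - (-4)·3.000) / (8) = 0.125
  β = (-1 - (3)·1.000 - (-4)·3.000) / (-10) = -0.800
  γ = (10 - (4)·1.000 - (4)·1.000) / (9) = 0.222
Iteration 2:
  α = (-12 - (-1)·-0.800 - (-4)·0.222) / (8) = -1.489
  β = (-1 - (3)·0.125 - (-4)·0.222) / (-10) = 0.049
  γ = (10 - (4)·0.125 - (4)·-0.800) / (9) = 1.411
Residual b − A·x = (5.605, 9.601, 3.061)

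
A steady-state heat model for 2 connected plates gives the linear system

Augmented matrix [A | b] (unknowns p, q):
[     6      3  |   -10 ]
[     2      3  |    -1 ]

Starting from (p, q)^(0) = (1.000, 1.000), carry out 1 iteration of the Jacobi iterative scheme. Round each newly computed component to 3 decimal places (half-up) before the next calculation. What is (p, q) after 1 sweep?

Iteration 1:
  p = (-10 - (3)·1.000) / (6) = -2.167
  q = (-1 - (2)·1.000) / (3) = -1.000

(-2.167, -1.000)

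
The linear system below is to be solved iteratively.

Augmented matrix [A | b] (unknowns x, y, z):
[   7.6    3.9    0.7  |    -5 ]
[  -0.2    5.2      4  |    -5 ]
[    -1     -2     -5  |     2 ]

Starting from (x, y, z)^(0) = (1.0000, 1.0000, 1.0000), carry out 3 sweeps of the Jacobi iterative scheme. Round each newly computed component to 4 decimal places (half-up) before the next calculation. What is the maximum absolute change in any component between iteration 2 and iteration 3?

1.1164

Iteration 1:
  x = (-5 - (3.9)·1.0000 - (0.7)·1.0000) / (7.6) = -1.2632
  y = (-5 - (-0.2)·1.0000 - (4)·1.0000) / (5.2) = -1.6923
  z = (2 - (-1)·1.0000 - (-2)·1.0000) / (-5) = -1.0000
Iteration 2:
  x = (-5 - (3.9)·-1.6923 - (0.7)·-1.0000) / (7.6) = 0.3026
  y = (-5 - (-0.2)·-1.2632 - (4)·-1.0000) / (5.2) = -0.2409
  z = (2 - (-1)·-1.2632 - (-2)·-1.6923) / (-5) = 0.5296
Iteration 3:
  x = (-5 - (3.9)·-0.2409 - (0.7)·0.5296) / (7.6) = -0.5831
  y = (-5 - (-0.2)·0.3026 - (4)·0.5296) / (5.2) = -1.3573
  z = (2 - (-1)·0.3026 - (-2)·-0.2409) / (-5) = -0.3642
Change: (-0.8857, -1.1164, -0.8938) → max |·| = 1.1164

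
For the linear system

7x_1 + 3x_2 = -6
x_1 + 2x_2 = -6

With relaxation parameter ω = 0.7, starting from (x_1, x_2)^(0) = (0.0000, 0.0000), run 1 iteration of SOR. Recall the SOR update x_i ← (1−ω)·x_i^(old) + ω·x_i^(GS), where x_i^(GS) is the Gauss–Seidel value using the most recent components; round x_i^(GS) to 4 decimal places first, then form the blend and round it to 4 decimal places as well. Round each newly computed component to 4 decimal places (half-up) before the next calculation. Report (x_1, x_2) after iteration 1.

Iteration 1:
  x_1: GS value = (-6 - (3)·0.0000) / (7) = -0.8571;  x_1 ← (1−ω)·0.0000 + ω·-0.8571 = -0.6000
  x_2: GS value = (-6 - (1)·-0.6000) / (2) = -2.7000;  x_2 ← (1−ω)·0.0000 + ω·-2.7000 = -1.8900

(-0.6000, -1.8900)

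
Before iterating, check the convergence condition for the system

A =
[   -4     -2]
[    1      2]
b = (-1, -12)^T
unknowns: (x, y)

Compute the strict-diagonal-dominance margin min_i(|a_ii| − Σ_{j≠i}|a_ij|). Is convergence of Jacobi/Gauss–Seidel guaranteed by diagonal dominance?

row 1: |-4| − (2) = 2
row 2: |2| − (1) = 1
minimum over rows = 1 → strictly diagonally dominant (convergence guaranteed)

1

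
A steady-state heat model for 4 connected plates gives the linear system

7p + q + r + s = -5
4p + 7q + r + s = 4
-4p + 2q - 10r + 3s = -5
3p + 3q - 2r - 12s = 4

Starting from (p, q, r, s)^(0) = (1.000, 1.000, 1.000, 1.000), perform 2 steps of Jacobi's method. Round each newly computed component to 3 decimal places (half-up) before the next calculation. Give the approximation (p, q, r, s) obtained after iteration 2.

(-0.759, 1.139, 0.900, -0.791)

Iteration 1:
  p = (-5 - (1)·1.000 - (1)·1.000 - (1)·1.000) / (7) = -1.143
  q = (4 - (4)·1.000 - (1)·1.000 - (1)·1.000) / (7) = -0.286
  r = (-5 - (-4)·1.000 - (2)·1.000 - (3)·1.000) / (-10) = 0.600
  s = (4 - (3)·1.000 - (3)·1.000 - (-2)·1.000) / (-12) = 0.000
Iteration 2:
  p = (-5 - (1)·-0.286 - (1)·0.600 - (1)·0.000) / (7) = -0.759
  q = (4 - (4)·-1.143 - (1)·0.600 - (1)·0.000) / (7) = 1.139
  r = (-5 - (-4)·-1.143 - (2)·-0.286 - (3)·0.000) / (-10) = 0.900
  s = (4 - (3)·-1.143 - (3)·-0.286 - (-2)·0.600) / (-12) = -0.791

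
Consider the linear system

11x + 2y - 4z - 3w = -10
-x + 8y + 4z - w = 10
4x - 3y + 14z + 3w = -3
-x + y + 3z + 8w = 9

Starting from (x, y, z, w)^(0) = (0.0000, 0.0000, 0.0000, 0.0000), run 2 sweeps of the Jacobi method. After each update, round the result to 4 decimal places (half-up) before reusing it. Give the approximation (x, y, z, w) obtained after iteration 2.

(-0.9075, 1.3841, 0.0722, 0.9355)

Iteration 1:
  x = (-10 - (2)·0.0000 - (-4)·0.0000 - (-3)·0.0000) / (11) = -0.9091
  y = (10 - (-1)·0.0000 - (4)·0.0000 - (-1)·0.0000) / (8) = 1.2500
  z = (-3 - (4)·0.0000 - (-3)·0.0000 - (3)·0.0000) / (14) = -0.2143
  w = (9 - (-1)·0.0000 - (1)·0.0000 - (3)·0.0000) / (8) = 1.1250
Iteration 2:
  x = (-10 - (2)·1.2500 - (-4)·-0.2143 - (-3)·1.1250) / (11) = -0.9075
  y = (10 - (-1)·-0.9091 - (4)·-0.2143 - (-1)·1.1250) / (8) = 1.3841
  z = (-3 - (4)·-0.9091 - (-3)·1.2500 - (3)·1.1250) / (14) = 0.0722
  w = (9 - (-1)·-0.9091 - (1)·1.2500 - (3)·-0.2143) / (8) = 0.9355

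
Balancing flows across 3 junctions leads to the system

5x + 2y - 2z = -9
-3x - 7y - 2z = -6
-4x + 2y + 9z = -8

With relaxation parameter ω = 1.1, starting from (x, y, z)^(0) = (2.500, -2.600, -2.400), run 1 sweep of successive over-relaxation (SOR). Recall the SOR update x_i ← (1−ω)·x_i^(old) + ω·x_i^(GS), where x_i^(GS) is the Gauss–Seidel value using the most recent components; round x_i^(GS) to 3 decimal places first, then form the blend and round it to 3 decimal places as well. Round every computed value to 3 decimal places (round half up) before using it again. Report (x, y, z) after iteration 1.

(-2.142, 2.967, -2.510)

Iteration 1:
  x: GS value = (-9 - (2)·-2.600 - (-2)·-2.400) / (5) = -1.720;  x ← (1−ω)·2.500 + ω·-1.720 = -2.142
  y: GS value = (-6 - (-3)·-2.142 - (-2)·-2.400) / (-7) = 2.461;  y ← (1−ω)·-2.600 + ω·2.461 = 2.967
  z: GS value = (-8 - (-4)·-2.142 - (2)·2.967) / (9) = -2.500;  z ← (1−ω)·-2.400 + ω·-2.500 = -2.510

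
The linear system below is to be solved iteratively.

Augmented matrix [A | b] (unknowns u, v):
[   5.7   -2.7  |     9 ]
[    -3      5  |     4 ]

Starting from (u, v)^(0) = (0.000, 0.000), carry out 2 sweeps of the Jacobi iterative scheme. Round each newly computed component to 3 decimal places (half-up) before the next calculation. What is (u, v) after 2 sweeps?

Iteration 1:
  u = (9 - (-2.7)·0.000) / (5.7) = 1.579
  v = (4 - (-3)·0.000) / (5) = 0.800
Iteration 2:
  u = (9 - (-2.7)·0.800) / (5.7) = 1.958
  v = (4 - (-3)·1.579) / (5) = 1.747

(1.958, 1.747)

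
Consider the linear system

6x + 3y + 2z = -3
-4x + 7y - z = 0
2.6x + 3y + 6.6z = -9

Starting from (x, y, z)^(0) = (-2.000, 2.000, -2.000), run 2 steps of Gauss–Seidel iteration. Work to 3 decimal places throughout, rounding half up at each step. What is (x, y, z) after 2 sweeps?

(0.111, -0.035, -1.391)

Iteration 1:
  x = (-3 - (3)·2.000 - (2)·-2.000) / (6) = -0.833
  y = (0 - (-4)·-0.833 - (-1)·-2.000) / (7) = -0.762
  z = (-9 - (2.6)·-0.833 - (3)·-0.762) / (6.6) = -0.689
Iteration 2:
  x = (-3 - (3)·-0.762 - (2)·-0.689) / (6) = 0.111
  y = (0 - (-4)·0.111 - (-1)·-0.689) / (7) = -0.035
  z = (-9 - (2.6)·0.111 - (3)·-0.035) / (6.6) = -1.391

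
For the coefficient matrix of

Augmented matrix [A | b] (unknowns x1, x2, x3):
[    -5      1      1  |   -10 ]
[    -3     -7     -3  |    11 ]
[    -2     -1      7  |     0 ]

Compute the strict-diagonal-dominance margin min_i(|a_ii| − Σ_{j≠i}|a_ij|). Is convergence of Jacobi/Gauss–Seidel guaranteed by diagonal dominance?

1

row 1: |-5| − (1+1) = 3
row 2: |-7| − (3+3) = 1
row 3: |7| − (2+1) = 4
minimum over rows = 1 → strictly diagonally dominant (convergence guaranteed)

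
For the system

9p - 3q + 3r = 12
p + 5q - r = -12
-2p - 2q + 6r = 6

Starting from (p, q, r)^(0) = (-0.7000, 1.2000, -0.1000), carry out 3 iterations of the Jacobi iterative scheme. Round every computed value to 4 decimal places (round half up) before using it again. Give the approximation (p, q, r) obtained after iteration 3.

(0.2170, -2.2711, 0.2215)

Iteration 1:
  p = (12 - (-3)·1.2000 - (3)·-0.1000) / (9) = 1.7667
  q = (-12 - (1)·-0.7000 - (-1)·-0.1000) / (5) = -2.2800
  r = (6 - (-2)·-0.7000 - (-2)·1.2000) / (6) = 1.1667
Iteration 2:
  p = (12 - (-3)·-2.2800 - (3)·1.1667) / (9) = 0.1844
  q = (-12 - (1)·1.7667 - (-1)·1.1667) / (5) = -2.5200
  r = (6 - (-2)·1.7667 - (-2)·-2.2800) / (6) = 0.8289
Iteration 3:
  p = (12 - (-3)·-2.5200 - (3)·0.8289) / (9) = 0.2170
  q = (-12 - (1)·0.1844 - (-1)·0.8289) / (5) = -2.2711
  r = (6 - (-2)·0.1844 - (-2)·-2.5200) / (6) = 0.2215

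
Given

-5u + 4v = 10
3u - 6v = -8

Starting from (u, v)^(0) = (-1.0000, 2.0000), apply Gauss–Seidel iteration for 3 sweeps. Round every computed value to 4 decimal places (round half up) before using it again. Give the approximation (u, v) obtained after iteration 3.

Iteration 1:
  u = (10 - (4)·2.0000) / (-5) = -0.4000
  v = (-8 - (3)·-0.4000) / (-6) = 1.1333
Iteration 2:
  u = (10 - (4)·1.1333) / (-5) = -1.0934
  v = (-8 - (3)·-1.0934) / (-6) = 0.7866
Iteration 3:
  u = (10 - (4)·0.7866) / (-5) = -1.3707
  v = (-8 - (3)·-1.3707) / (-6) = 0.6480

(-1.3707, 0.6480)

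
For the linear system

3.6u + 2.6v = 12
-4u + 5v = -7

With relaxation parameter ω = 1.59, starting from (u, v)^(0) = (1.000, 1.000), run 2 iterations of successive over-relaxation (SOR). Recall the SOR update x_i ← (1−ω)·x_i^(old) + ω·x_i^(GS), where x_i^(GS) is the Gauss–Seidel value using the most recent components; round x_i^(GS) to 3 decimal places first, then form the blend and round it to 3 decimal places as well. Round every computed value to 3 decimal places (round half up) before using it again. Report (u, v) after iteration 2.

Iteration 1:
  u: GS value = (12 - (2.6)·1.000) / (3.6) = 2.611;  u ← (1−ω)·1.000 + ω·2.611 = 3.561
  v: GS value = (-7 - (-4)·3.561) / (5) = 1.449;  v ← (1−ω)·1.000 + ω·1.449 = 1.714
Iteration 2:
  u: GS value = (12 - (2.6)·1.714) / (3.6) = 2.095;  u ← (1−ω)·3.561 + ω·2.095 = 1.230
  v: GS value = (-7 - (-4)·1.230) / (5) = -0.416;  v ← (1−ω)·1.714 + ω·-0.416 = -1.673

(1.230, -1.673)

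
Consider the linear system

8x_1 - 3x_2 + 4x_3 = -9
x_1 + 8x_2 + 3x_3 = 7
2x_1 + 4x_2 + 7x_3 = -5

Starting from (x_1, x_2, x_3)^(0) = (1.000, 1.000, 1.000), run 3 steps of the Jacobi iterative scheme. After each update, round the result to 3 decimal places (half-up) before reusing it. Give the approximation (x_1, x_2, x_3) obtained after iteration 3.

Iteration 1:
  x_1 = (-9 - (-3)·1.000 - (4)·1.000) / (8) = -1.250
  x_2 = (7 - (1)·1.000 - (3)·1.000) / (8) = 0.375
  x_3 = (-5 - (2)·1.000 - (4)·1.000) / (7) = -1.571
Iteration 2:
  x_1 = (-9 - (-3)·0.375 - (4)·-1.571) / (8) = -0.199
  x_2 = (7 - (1)·-1.250 - (3)·-1.571) / (8) = 1.620
  x_3 = (-5 - (2)·-1.250 - (4)·0.375) / (7) = -0.571
Iteration 3:
  x_1 = (-9 - (-3)·1.620 - (4)·-0.571) / (8) = -0.232
  x_2 = (7 - (1)·-0.199 - (3)·-0.571) / (8) = 1.114
  x_3 = (-5 - (2)·-0.199 - (4)·1.620) / (7) = -1.583

(-0.232, 1.114, -1.583)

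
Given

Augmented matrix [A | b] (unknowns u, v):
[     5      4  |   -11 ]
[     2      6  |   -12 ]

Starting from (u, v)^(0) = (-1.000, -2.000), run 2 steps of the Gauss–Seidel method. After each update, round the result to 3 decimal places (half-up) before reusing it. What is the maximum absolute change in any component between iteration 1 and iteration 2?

Iteration 1:
  u = (-11 - (4)·-2.000) / (5) = -0.600
  v = (-12 - (2)·-0.600) / (6) = -1.800
Iteration 2:
  u = (-11 - (4)·-1.800) / (5) = -0.760
  v = (-12 - (2)·-0.760) / (6) = -1.747
Change: (-0.160, 0.053) → max |·| = 0.160

0.160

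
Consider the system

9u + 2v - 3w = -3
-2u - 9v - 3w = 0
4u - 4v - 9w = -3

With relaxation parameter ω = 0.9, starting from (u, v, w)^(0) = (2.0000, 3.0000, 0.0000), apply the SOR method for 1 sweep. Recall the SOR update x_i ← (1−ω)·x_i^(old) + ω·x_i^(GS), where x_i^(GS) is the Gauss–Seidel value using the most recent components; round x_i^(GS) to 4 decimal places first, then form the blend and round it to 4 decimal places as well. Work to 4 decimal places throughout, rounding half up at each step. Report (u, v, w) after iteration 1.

Iteration 1:
  u: GS value = (-3 - (2)·3.0000 - (-3)·0.0000) / (9) = -1.0000;  u ← (1−ω)·2.0000 + ω·-1.0000 = -0.7000
  v: GS value = (0 - (-2)·-0.7000 - (-3)·0.0000) / (-9) = 0.1556;  v ← (1−ω)·3.0000 + ω·0.1556 = 0.4400
  w: GS value = (-3 - (4)·-0.7000 - (-4)·0.4400) / (-9) = -0.1733;  w ← (1−ω)·0.0000 + ω·-0.1733 = -0.1560

(-0.7000, 0.4400, -0.1560)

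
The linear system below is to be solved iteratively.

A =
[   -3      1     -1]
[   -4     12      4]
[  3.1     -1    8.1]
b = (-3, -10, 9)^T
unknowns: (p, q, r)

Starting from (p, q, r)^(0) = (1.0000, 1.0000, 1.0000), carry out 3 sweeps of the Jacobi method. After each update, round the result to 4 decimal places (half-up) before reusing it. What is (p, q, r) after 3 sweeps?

(0.5302, -0.8957, 0.8466)

Iteration 1:
  p = (-3 - (1)·1.0000 - (-1)·1.0000) / (-3) = 1.0000
  q = (-10 - (-4)·1.0000 - (4)·1.0000) / (12) = -0.8333
  r = (9 - (3.1)·1.0000 - (-1)·1.0000) / (8.1) = 0.8519
Iteration 2:
  p = (-3 - (1)·-0.8333 - (-1)·0.8519) / (-3) = 0.4383
  q = (-10 - (-4)·1.0000 - (4)·0.8519) / (12) = -0.7840
  r = (9 - (3.1)·1.0000 - (-1)·-0.8333) / (8.1) = 0.6255
Iteration 3:
  p = (-3 - (1)·-0.7840 - (-1)·0.6255) / (-3) = 0.5302
  q = (-10 - (-4)·0.4383 - (4)·0.6255) / (12) = -0.8957
  r = (9 - (3.1)·0.4383 - (-1)·-0.7840) / (8.1) = 0.8466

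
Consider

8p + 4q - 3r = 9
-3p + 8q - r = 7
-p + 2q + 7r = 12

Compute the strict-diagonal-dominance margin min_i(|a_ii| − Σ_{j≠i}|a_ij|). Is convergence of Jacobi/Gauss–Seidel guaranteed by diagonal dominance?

row 1: |8| − (4+3) = 1
row 2: |8| − (3+1) = 4
row 3: |7| − (1+2) = 4
minimum over rows = 1 → strictly diagonally dominant (convergence guaranteed)

1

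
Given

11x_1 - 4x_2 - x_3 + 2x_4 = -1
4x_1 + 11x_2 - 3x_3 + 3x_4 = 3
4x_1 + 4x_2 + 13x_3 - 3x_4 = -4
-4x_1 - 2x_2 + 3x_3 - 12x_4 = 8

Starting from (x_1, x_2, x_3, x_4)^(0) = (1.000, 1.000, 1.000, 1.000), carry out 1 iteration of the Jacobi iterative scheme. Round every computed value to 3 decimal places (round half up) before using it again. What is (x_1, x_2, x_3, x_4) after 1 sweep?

(0.182, -0.091, -0.692, -0.917)

Iteration 1:
  x_1 = (-1 - (-4)·1.000 - (-1)·1.000 - (2)·1.000) / (11) = 0.182
  x_2 = (3 - (4)·1.000 - (-3)·1.000 - (3)·1.000) / (11) = -0.091
  x_3 = (-4 - (4)·1.000 - (4)·1.000 - (-3)·1.000) / (13) = -0.692
  x_4 = (8 - (-4)·1.000 - (-2)·1.000 - (3)·1.000) / (-12) = -0.917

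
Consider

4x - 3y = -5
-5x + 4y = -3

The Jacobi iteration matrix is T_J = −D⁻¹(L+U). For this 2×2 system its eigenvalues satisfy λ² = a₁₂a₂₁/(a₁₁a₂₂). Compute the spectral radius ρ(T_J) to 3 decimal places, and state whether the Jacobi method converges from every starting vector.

0.968

a₁₂a₂₁/(a₁₁a₂₂) = (-3)·(-5) / ((4)·(4)) = 0.937500
ρ = √|0.937500| = √0.937500 = 0.968
ρ < 1, so Jacobi converges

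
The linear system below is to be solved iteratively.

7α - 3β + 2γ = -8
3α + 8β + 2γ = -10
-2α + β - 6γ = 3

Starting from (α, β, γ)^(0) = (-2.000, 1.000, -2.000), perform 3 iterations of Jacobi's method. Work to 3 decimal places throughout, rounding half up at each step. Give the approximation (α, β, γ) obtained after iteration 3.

Iteration 1:
  α = (-8 - (-3)·1.000 - (2)·-2.000) / (7) = -0.143
  β = (-10 - (3)·-2.000 - (2)·-2.000) / (8) = 0.000
  γ = (3 - (-2)·-2.000 - (1)·1.000) / (-6) = 0.333
Iteration 2:
  α = (-8 - (-3)·0.000 - (2)·0.333) / (7) = -1.238
  β = (-10 - (3)·-0.143 - (2)·0.333) / (8) = -1.280
  γ = (3 - (-2)·-0.143 - (1)·0.000) / (-6) = -0.452
Iteration 3:
  α = (-8 - (-3)·-1.280 - (2)·-0.452) / (7) = -1.562
  β = (-10 - (3)·-1.238 - (2)·-0.452) / (8) = -0.673
  γ = (3 - (-2)·-1.238 - (1)·-1.280) / (-6) = -0.301

(-1.562, -0.673, -0.301)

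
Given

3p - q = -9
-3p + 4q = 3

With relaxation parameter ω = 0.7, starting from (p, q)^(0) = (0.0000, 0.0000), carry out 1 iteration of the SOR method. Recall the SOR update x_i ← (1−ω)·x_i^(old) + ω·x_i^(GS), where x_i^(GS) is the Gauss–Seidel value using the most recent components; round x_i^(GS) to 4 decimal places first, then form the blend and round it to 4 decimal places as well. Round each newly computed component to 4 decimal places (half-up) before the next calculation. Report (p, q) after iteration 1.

(-2.1000, -0.5775)

Iteration 1:
  p: GS value = (-9 - (-1)·0.0000) / (3) = -3.0000;  p ← (1−ω)·0.0000 + ω·-3.0000 = -2.1000
  q: GS value = (3 - (-3)·-2.1000) / (4) = -0.8250;  q ← (1−ω)·0.0000 + ω·-0.8250 = -0.5775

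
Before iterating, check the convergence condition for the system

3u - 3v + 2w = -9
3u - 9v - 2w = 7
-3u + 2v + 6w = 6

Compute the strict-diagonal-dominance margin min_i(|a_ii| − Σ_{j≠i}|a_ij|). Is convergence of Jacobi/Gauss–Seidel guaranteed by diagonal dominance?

-2

row 1: |3| − (3+2) = -2
row 2: |-9| − (3+2) = 4
row 3: |6| − (3+2) = 1
minimum over rows = -2 → not strictly diagonally dominant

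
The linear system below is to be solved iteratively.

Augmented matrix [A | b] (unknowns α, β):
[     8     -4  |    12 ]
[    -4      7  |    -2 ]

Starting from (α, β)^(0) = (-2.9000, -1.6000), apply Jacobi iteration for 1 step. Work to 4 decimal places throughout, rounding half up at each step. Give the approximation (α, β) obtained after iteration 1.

Iteration 1:
  α = (12 - (-4)·-1.6000) / (8) = 0.7000
  β = (-2 - (-4)·-2.9000) / (7) = -1.9429

(0.7000, -1.9429)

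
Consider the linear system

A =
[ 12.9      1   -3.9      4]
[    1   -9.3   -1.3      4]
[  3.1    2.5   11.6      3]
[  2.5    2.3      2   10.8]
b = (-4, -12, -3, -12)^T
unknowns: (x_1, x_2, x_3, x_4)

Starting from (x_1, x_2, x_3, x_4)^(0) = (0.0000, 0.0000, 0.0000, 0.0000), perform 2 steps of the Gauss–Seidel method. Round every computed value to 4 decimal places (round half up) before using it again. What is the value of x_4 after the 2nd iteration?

-1.2322

Iteration 1:
  x_1 = (-4 - (1)·0.0000 - (-3.9)·0.0000 - (4)·0.0000) / (12.9) = -0.3101
  x_2 = (-12 - (1)·-0.3101 - (-1.3)·0.0000 - (4)·0.0000) / (-9.3) = 1.2570
  x_3 = (-3 - (3.1)·-0.3101 - (2.5)·1.2570 - (3)·0.0000) / (11.6) = -0.4467
  x_4 = (-12 - (2.5)·-0.3101 - (2.3)·1.2570 - (2)·-0.4467) / (10.8) = -1.2243
Iteration 2:
  x_1 = (-4 - (1)·1.2570 - (-3.9)·-0.4467 - (4)·-1.2243) / (12.9) = -0.1629
  x_2 = (-12 - (1)·-0.1629 - (-1.3)·-0.4467 - (4)·-1.2243) / (-9.3) = 0.8087
  x_3 = (-3 - (3.1)·-0.1629 - (2.5)·0.8087 - (3)·-1.2243) / (11.6) = -0.0727
  x_4 = (-12 - (2.5)·-0.1629 - (2.3)·0.8087 - (2)·-0.0727) / (10.8) = -1.2322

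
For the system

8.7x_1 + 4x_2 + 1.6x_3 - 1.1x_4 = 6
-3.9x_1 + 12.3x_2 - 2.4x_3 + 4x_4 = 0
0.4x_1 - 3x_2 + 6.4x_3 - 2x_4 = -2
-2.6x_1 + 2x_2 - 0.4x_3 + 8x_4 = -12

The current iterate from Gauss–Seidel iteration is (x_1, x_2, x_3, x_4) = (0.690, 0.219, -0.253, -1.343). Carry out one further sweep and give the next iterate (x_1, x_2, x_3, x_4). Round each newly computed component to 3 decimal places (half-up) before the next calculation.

(0.466, 0.535, -0.511, -1.508)

One sweep:
  x_1 = (6 - (4)·0.219 - (1.6)·-0.253 - (-1.1)·-1.343) / (8.7) = 0.466
  x_2 = (0 - (-3.9)·0.466 - (-2.4)·-0.253 - (4)·-1.343) / (12.3) = 0.535
  x_3 = (-2 - (0.4)·0.466 - (-3)·0.535 - (-2)·-1.343) / (6.4) = -0.511
  x_4 = (-12 - (-2.6)·0.466 - (2)·0.535 - (-0.4)·-0.511) / (8) = -1.508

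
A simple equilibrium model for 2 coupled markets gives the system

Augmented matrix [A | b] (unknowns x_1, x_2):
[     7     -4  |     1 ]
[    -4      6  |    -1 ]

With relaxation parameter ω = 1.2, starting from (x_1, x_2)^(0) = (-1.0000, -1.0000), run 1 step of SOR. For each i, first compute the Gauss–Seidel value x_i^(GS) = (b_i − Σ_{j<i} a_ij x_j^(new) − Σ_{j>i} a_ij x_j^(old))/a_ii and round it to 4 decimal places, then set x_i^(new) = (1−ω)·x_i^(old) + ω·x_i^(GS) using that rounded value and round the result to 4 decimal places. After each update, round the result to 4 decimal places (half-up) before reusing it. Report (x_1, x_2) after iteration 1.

(-0.3143, -0.2514)

Iteration 1:
  x_1: GS value = (1 - (-4)·-1.0000) / (7) = -0.4286;  x_1 ← (1−ω)·-1.0000 + ω·-0.4286 = -0.3143
  x_2: GS value = (-1 - (-4)·-0.3143) / (6) = -0.3762;  x_2 ← (1−ω)·-1.0000 + ω·-0.3762 = -0.2514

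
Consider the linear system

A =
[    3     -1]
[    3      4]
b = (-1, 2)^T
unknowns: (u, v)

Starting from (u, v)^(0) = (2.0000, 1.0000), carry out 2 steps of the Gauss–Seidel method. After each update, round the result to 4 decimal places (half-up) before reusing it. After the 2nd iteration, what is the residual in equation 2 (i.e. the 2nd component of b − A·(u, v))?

0.0001

Iteration 1:
  u = (-1 - (-1)·1.0000) / (3) = 0.0000
  v = (2 - (3)·0.0000) / (4) = 0.5000
Iteration 2:
  u = (-1 - (-1)·0.5000) / (3) = -0.1667
  v = (2 - (3)·-0.1667) / (4) = 0.6250
Residual b − A·x = (0.1251, 0.0001)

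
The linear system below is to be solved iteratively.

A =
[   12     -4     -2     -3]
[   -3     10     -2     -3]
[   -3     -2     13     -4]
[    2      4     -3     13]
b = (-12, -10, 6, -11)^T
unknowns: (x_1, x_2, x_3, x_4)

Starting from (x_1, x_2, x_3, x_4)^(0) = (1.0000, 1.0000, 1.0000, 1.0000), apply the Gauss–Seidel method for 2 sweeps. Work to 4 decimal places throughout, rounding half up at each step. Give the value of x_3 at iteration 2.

Iteration 1:
  x_1 = (-12 - (-4)·1.0000 - (-2)·1.0000 - (-3)·1.0000) / (12) = -0.2500
  x_2 = (-10 - (-3)·-0.2500 - (-2)·1.0000 - (-3)·1.0000) / (10) = -0.5750
  x_3 = (6 - (-3)·-0.2500 - (-2)·-0.5750 - (-4)·1.0000) / (13) = 0.6231
  x_4 = (-11 - (2)·-0.2500 - (4)·-0.5750 - (-3)·0.6231) / (13) = -0.4870
Iteration 2:
  x_1 = (-12 - (-4)·-0.5750 - (-2)·0.6231 - (-3)·-0.4870) / (12) = -1.2096
  x_2 = (-10 - (-3)·-1.2096 - (-2)·0.6231 - (-3)·-0.4870) / (10) = -1.3844
  x_3 = (6 - (-3)·-1.2096 - (-2)·-1.3844 - (-4)·-0.4870) / (13) = -0.1804
  x_4 = (-11 - (2)·-1.2096 - (4)·-1.3844 - (-3)·-0.1804) / (13) = -0.2757

-0.1804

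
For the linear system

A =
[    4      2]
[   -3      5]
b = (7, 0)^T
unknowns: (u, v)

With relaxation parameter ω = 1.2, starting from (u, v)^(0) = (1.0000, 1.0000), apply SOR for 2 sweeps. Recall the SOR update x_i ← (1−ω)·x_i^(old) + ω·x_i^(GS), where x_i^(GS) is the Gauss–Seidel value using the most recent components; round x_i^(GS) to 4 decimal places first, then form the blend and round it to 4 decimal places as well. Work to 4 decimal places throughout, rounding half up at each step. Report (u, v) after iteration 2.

(1.3984, 0.8596)

Iteration 1:
  u: GS value = (7 - (2)·1.0000) / (4) = 1.2500;  u ← (1−ω)·1.0000 + ω·1.2500 = 1.3000
  v: GS value = (0 - (-3)·1.3000) / (5) = 0.7800;  v ← (1−ω)·1.0000 + ω·0.7800 = 0.7360
Iteration 2:
  u: GS value = (7 - (2)·0.7360) / (4) = 1.3820;  u ← (1−ω)·1.3000 + ω·1.3820 = 1.3984
  v: GS value = (0 - (-3)·1.3984) / (5) = 0.8390;  v ← (1−ω)·0.7360 + ω·0.8390 = 0.8596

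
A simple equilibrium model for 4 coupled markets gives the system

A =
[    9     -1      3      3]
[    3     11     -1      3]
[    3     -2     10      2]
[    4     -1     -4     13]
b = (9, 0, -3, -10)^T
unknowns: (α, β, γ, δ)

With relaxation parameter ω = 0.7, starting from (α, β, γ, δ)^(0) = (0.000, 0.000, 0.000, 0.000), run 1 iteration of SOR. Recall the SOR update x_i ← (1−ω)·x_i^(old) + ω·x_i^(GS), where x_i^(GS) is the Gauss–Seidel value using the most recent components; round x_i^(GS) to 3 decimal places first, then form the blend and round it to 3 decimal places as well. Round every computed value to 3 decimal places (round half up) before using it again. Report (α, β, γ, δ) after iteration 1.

(0.700, -0.134, -0.376, -0.778)

Iteration 1:
  α: GS value = (9 - (-1)·0.000 - (3)·0.000 - (3)·0.000) / (9) = 1.000;  α ← (1−ω)·0.000 + ω·1.000 = 0.700
  β: GS value = (0 - (3)·0.700 - (-1)·0.000 - (3)·0.000) / (11) = -0.191;  β ← (1−ω)·0.000 + ω·-0.191 = -0.134
  γ: GS value = (-3 - (3)·0.700 - (-2)·-0.134 - (2)·0.000) / (10) = -0.537;  γ ← (1−ω)·0.000 + ω·-0.537 = -0.376
  δ: GS value = (-10 - (4)·0.700 - (-1)·-0.134 - (-4)·-0.376) / (13) = -1.111;  δ ← (1−ω)·0.000 + ω·-1.111 = -0.778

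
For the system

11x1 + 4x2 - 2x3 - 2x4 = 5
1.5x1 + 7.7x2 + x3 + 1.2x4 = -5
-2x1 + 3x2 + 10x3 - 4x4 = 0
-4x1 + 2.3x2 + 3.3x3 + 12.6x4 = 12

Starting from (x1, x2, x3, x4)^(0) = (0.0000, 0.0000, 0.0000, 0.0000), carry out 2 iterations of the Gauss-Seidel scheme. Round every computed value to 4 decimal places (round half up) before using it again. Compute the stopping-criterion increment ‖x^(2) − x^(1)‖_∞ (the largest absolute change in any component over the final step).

0.6638

Iteration 1:
  x1 = (5 - (4)·0.0000 - (-2)·0.0000 - (-2)·0.0000) / (11) = 0.4545
  x2 = (-5 - (1.5)·0.4545 - (1)·0.0000 - (1.2)·0.0000) / (7.7) = -0.7379
  x3 = (0 - (-2)·0.4545 - (3)·-0.7379 - (-4)·0.0000) / (10) = 0.3123
  x4 = (12 - (-4)·0.4545 - (2.3)·-0.7379 - (3.3)·0.3123) / (12.6) = 1.1496
Iteration 2:
  x1 = (5 - (4)·-0.7379 - (-2)·0.3123 - (-2)·1.1496) / (11) = 0.9887
  x2 = (-5 - (1.5)·0.9887 - (1)·0.3123 - (1.2)·1.1496) / (7.7) = -1.0617
  x3 = (0 - (-2)·0.9887 - (3)·-1.0617 - (-4)·1.1496) / (10) = 0.9761
  x4 = (12 - (-4)·0.9887 - (2.3)·-1.0617 - (3.3)·0.9761) / (12.6) = 1.2044
Change: (0.5342, -0.3238, 0.6638, 0.0548) → max |·| = 0.6638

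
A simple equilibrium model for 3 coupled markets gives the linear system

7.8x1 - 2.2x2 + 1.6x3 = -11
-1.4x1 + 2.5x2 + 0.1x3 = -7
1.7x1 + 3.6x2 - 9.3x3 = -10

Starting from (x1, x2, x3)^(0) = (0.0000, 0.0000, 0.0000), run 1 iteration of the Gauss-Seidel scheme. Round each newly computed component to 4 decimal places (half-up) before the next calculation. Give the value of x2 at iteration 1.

Iteration 1:
  x1 = (-11 - (-2.2)·0.0000 - (1.6)·0.0000) / (7.8) = -1.4103
  x2 = (-7 - (-1.4)·-1.4103 - (0.1)·0.0000) / (2.5) = -3.5898
  x3 = (-10 - (1.7)·-1.4103 - (3.6)·-3.5898) / (-9.3) = -0.5721

-3.5898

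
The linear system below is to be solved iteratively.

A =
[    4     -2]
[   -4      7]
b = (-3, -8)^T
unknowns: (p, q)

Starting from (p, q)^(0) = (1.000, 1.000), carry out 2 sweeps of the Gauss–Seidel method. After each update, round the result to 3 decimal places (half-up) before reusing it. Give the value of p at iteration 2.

Iteration 1:
  p = (-3 - (-2)·1.000) / (4) = -0.250
  q = (-8 - (-4)·-0.250) / (7) = -1.286
Iteration 2:
  p = (-3 - (-2)·-1.286) / (4) = -1.393
  q = (-8 - (-4)·-1.393) / (7) = -1.939

-1.393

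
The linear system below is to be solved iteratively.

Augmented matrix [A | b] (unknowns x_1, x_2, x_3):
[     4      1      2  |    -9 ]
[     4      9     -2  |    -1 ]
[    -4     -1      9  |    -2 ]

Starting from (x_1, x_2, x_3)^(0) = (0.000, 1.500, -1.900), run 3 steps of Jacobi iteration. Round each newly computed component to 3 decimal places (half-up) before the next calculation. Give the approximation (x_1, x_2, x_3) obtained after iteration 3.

(-1.892, 0.589, -1.082)

Iteration 1:
  x_1 = (-9 - (1)·1.500 - (2)·-1.900) / (4) = -1.675
  x_2 = (-1 - (4)·0.000 - (-2)·-1.900) / (9) = -0.533
  x_3 = (-2 - (-4)·0.000 - (-1)·1.500) / (9) = -0.056
Iteration 2:
  x_1 = (-9 - (1)·-0.533 - (2)·-0.056) / (4) = -2.089
  x_2 = (-1 - (4)·-1.675 - (-2)·-0.056) / (9) = 0.621
  x_3 = (-2 - (-4)·-1.675 - (-1)·-0.533) / (9) = -1.026
Iteration 3:
  x_1 = (-9 - (1)·0.621 - (2)·-1.026) / (4) = -1.892
  x_2 = (-1 - (4)·-2.089 - (-2)·-1.026) / (9) = 0.589
  x_3 = (-2 - (-4)·-2.089 - (-1)·0.621) / (9) = -1.082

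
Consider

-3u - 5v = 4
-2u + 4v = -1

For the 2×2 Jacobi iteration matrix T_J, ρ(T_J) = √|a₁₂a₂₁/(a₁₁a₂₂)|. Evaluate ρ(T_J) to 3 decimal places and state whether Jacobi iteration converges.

0.913

a₁₂a₂₁/(a₁₁a₂₂) = (-5)·(-2) / ((-3)·(4)) = -0.833333
ρ = √|-0.833333| = √0.833333 = 0.913
ρ < 1, so Jacobi converges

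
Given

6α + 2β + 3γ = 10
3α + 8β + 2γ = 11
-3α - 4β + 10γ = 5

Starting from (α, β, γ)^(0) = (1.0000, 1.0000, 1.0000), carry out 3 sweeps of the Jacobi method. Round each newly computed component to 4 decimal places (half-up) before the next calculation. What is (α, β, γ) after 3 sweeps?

Iteration 1:
  α = (10 - (2)·1.0000 - (3)·1.0000) / (6) = 0.8333
  β = (11 - (3)·1.0000 - (2)·1.0000) / (8) = 0.7500
  γ = (5 - (-3)·1.0000 - (-4)·1.0000) / (10) = 1.2000
Iteration 2:
  α = (10 - (2)·0.7500 - (3)·1.2000) / (6) = 0.8167
  β = (11 - (3)·0.8333 - (2)·1.2000) / (8) = 0.7625
  γ = (5 - (-3)·0.8333 - (-4)·0.7500) / (10) = 1.0500
Iteration 3:
  α = (10 - (2)·0.7625 - (3)·1.0500) / (6) = 0.8875
  β = (11 - (3)·0.8167 - (2)·1.0500) / (8) = 0.8062
  γ = (5 - (-3)·0.8167 - (-4)·0.7625) / (10) = 1.0500

(0.8875, 0.8062, 1.0500)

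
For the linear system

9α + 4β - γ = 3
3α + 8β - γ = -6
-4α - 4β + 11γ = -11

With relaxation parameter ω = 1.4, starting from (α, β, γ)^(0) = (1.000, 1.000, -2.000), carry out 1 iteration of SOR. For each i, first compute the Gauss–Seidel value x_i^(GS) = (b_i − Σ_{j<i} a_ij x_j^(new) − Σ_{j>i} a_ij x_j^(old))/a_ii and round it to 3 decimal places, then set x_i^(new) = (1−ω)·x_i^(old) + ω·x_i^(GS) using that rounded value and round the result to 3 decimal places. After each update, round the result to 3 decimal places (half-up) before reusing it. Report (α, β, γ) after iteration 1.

Iteration 1:
  α: GS value = (3 - (4)·1.000 - (-1)·-2.000) / (9) = -0.333;  α ← (1−ω)·1.000 + ω·-0.333 = -0.866
  β: GS value = (-6 - (3)·-0.866 - (-1)·-2.000) / (8) = -0.675;  β ← (1−ω)·1.000 + ω·-0.675 = -1.345
  γ: GS value = (-11 - (-4)·-0.866 - (-4)·-1.345) / (11) = -1.804;  γ ← (1−ω)·-2.000 + ω·-1.804 = -1.726

(-0.866, -1.345, -1.726)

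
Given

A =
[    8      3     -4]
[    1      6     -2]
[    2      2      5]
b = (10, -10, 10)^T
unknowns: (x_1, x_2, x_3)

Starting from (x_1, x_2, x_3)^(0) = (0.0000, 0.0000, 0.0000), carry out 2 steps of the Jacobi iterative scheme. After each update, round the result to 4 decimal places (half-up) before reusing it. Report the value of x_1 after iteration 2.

2.8750

Iteration 1:
  x_1 = (10 - (3)·0.0000 - (-4)·0.0000) / (8) = 1.2500
  x_2 = (-10 - (1)·0.0000 - (-2)·0.0000) / (6) = -1.6667
  x_3 = (10 - (2)·0.0000 - (2)·0.0000) / (5) = 2.0000
Iteration 2:
  x_1 = (10 - (3)·-1.6667 - (-4)·2.0000) / (8) = 2.8750
  x_2 = (-10 - (1)·1.2500 - (-2)·2.0000) / (6) = -1.2083
  x_3 = (10 - (2)·1.2500 - (2)·-1.6667) / (5) = 2.1667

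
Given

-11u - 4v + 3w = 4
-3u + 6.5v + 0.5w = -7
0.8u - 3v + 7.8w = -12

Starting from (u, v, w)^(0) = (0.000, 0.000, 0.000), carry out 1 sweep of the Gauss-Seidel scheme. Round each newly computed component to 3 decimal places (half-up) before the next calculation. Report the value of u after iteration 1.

Iteration 1:
  u = (4 - (-4)·0.000 - (3)·0.000) / (-11) = -0.364
  v = (-7 - (-3)·-0.364 - (0.5)·0.000) / (6.5) = -1.245
  w = (-12 - (0.8)·-0.364 - (-3)·-1.245) / (7.8) = -1.980

-0.364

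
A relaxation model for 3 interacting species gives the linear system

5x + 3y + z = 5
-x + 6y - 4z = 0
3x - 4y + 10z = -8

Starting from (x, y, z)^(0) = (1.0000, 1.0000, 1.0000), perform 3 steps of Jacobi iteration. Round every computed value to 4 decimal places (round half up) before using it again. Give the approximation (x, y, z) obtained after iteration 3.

Iteration 1:
  x = (5 - (3)·1.0000 - (1)·1.0000) / (5) = 0.2000
  y = (0 - (-1)·1.0000 - (-4)·1.0000) / (6) = 0.8333
  z = (-8 - (3)·1.0000 - (-4)·1.0000) / (10) = -0.7000
Iteration 2:
  x = (5 - (3)·0.8333 - (1)·-0.7000) / (5) = 0.6400
  y = (0 - (-1)·0.2000 - (-4)·-0.7000) / (6) = -0.4333
  z = (-8 - (3)·0.2000 - (-4)·0.8333) / (10) = -0.5267
Iteration 3:
  x = (5 - (3)·-0.4333 - (1)·-0.5267) / (5) = 1.3653
  y = (0 - (-1)·0.6400 - (-4)·-0.5267) / (6) = -0.2445
  z = (-8 - (3)·0.6400 - (-4)·-0.4333) / (10) = -1.1653

(1.3653, -0.2445, -1.1653)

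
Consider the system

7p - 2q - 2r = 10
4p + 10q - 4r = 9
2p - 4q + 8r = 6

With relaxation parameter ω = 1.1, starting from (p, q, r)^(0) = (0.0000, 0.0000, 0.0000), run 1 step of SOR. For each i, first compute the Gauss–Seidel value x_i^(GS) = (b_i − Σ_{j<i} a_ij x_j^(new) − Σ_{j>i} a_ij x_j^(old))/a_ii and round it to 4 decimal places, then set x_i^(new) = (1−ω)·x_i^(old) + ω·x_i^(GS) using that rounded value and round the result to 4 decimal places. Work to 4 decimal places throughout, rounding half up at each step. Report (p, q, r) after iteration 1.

Iteration 1:
  p: GS value = (10 - (-2)·0.0000 - (-2)·0.0000) / (7) = 1.4286;  p ← (1−ω)·0.0000 + ω·1.4286 = 1.5715
  q: GS value = (9 - (4)·1.5715 - (-4)·0.0000) / (10) = 0.2714;  q ← (1−ω)·0.0000 + ω·0.2714 = 0.2985
  r: GS value = (6 - (2)·1.5715 - (-4)·0.2985) / (8) = 0.5064;  r ← (1−ω)·0.0000 + ω·0.5064 = 0.5570

(1.5715, 0.2985, 0.5570)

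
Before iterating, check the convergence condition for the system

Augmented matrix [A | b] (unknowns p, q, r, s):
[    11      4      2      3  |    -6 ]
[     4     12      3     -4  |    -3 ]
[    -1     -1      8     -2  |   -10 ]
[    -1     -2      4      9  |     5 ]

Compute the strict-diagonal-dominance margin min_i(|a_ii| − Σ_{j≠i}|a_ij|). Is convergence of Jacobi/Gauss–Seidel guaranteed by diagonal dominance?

row 1: |11| − (4+2+3) = 2
row 2: |12| − (4+3+4) = 1
row 3: |8| − (1+1+2) = 4
row 4: |9| − (1+2+4) = 2
minimum over rows = 1 → strictly diagonally dominant (convergence guaranteed)

1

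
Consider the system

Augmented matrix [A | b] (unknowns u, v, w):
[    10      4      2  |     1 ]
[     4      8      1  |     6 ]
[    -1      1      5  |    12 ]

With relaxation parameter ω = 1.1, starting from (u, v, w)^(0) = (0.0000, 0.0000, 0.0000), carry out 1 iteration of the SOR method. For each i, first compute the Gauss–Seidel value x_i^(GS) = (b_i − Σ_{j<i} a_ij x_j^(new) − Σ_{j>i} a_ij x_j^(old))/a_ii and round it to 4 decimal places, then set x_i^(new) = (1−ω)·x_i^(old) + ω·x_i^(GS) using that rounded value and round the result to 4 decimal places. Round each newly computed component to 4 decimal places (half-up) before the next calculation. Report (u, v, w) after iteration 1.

Iteration 1:
  u: GS value = (1 - (4)·0.0000 - (2)·0.0000) / (10) = 0.1000;  u ← (1−ω)·0.0000 + ω·0.1000 = 0.1100
  v: GS value = (6 - (4)·0.1100 - (1)·0.0000) / (8) = 0.6950;  v ← (1−ω)·0.0000 + ω·0.6950 = 0.7645
  w: GS value = (12 - (-1)·0.1100 - (1)·0.7645) / (5) = 2.2691;  w ← (1−ω)·0.0000 + ω·2.2691 = 2.4960

(0.1100, 0.7645, 2.4960)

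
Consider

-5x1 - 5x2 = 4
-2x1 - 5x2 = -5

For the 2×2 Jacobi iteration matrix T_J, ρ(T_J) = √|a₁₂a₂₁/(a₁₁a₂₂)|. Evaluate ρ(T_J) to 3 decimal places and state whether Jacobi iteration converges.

a₁₂a₂₁/(a₁₁a₂₂) = (-5)·(-2) / ((-5)·(-5)) = 0.400000
ρ = √|0.400000| = √0.400000 = 0.632
ρ < 1, so Jacobi converges

0.632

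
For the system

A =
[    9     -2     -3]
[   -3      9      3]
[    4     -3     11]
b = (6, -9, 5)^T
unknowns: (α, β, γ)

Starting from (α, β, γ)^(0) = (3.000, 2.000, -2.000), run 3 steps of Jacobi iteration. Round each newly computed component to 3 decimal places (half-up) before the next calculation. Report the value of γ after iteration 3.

-0.055

Iteration 1:
  α = (6 - (-2)·2.000 - (-3)·-2.000) / (9) = 0.444
  β = (-9 - (-3)·3.000 - (3)·-2.000) / (9) = 0.667
  γ = (5 - (4)·3.000 - (-3)·2.000) / (11) = -0.091
Iteration 2:
  α = (6 - (-2)·0.667 - (-3)·-0.091) / (9) = 0.785
  β = (-9 - (-3)·0.444 - (3)·-0.091) / (9) = -0.822
  γ = (5 - (4)·0.444 - (-3)·0.667) / (11) = 0.475
Iteration 3:
  α = (6 - (-2)·-0.822 - (-3)·0.475) / (9) = 0.642
  β = (-9 - (-3)·0.785 - (3)·0.475) / (9) = -0.897
  γ = (5 - (4)·0.785 - (-3)·-0.822) / (11) = -0.055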